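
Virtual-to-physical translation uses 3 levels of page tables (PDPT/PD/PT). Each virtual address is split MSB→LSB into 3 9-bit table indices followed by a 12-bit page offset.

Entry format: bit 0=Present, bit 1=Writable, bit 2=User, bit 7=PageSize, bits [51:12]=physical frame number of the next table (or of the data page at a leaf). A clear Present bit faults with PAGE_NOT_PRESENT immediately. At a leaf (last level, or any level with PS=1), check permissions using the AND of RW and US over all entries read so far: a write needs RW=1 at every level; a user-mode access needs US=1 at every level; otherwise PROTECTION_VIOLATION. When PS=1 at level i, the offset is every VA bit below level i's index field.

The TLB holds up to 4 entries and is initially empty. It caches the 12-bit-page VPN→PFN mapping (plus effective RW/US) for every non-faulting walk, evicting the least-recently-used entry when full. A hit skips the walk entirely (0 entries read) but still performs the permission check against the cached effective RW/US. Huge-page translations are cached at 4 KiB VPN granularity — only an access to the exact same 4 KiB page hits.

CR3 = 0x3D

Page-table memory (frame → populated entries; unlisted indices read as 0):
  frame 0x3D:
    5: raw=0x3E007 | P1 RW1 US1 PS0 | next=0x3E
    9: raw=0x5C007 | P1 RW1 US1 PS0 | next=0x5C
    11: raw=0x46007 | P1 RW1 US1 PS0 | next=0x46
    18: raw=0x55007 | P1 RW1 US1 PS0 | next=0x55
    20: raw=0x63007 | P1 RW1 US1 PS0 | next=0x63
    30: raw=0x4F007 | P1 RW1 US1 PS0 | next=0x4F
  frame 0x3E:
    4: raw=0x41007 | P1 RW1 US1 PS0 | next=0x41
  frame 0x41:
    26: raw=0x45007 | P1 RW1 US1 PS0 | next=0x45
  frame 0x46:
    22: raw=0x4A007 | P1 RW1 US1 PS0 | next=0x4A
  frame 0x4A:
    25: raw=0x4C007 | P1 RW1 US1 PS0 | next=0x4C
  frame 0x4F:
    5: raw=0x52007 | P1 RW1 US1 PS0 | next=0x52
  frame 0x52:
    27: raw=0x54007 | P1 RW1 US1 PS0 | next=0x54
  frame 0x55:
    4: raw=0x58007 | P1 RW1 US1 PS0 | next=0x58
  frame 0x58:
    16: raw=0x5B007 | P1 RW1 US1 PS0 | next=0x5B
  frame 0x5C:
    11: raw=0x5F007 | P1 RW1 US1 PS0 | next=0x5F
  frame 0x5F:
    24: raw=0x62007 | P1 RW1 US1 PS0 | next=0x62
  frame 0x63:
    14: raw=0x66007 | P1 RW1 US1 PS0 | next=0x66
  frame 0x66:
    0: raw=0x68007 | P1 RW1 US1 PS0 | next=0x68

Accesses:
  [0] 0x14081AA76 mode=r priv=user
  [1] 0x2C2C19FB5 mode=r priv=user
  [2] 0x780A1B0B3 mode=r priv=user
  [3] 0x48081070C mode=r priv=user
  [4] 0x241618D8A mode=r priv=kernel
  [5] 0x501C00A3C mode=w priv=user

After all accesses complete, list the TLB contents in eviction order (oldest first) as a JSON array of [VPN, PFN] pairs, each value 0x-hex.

Per-access translation:
#0 VA=0x14081AA76 (r,user):
  [0] read 0x3D idx=5: raw=0x3E007 flags P=1 W=1 U=1 S=0
  [1] read 0x3E idx=4: raw=0x41007 flags P=1 W=1 U=1 S=0
  [2] read 0x41 idx=26: raw=0x45007 flags P=1 W=1 U=1 S=0
  ⇒ phys 0x45A76  [3 reads]
#1 VA=0x2C2C19FB5 (r,user):
  [0] read 0x3D idx=11: raw=0x46007 flags P=1 W=1 U=1 S=0
  [1] read 0x46 idx=22: raw=0x4A007 flags P=1 W=1 U=1 S=0
  [2] read 0x4A idx=25: raw=0x4C007 flags P=1 W=1 U=1 S=0
  ⇒ phys 0x4CFB5  [3 reads]
#2 VA=0x780A1B0B3 (r,user):
  [0] read 0x3D idx=30: raw=0x4F007 flags P=1 W=1 U=1 S=0
  [1] read 0x4F idx=5: raw=0x52007 flags P=1 W=1 U=1 S=0
  [2] read 0x52 idx=27: raw=0x54007 flags P=1 W=1 U=1 S=0
  ⇒ phys 0x540B3  [3 reads]
#3 VA=0x48081070C (r,user):
  [0] read 0x3D idx=18: raw=0x55007 flags P=1 W=1 U=1 S=0
  [1] read 0x55 idx=4: raw=0x58007 flags P=1 W=1 U=1 S=0
  [2] read 0x58 idx=16: raw=0x5B007 flags P=1 W=1 U=1 S=0
  ⇒ phys 0x5B70C  [3 reads]
#4 VA=0x241618D8A (r,kernel):
  [0] read 0x3D idx=9: raw=0x5C007 flags P=1 W=1 U=1 S=0
  [1] read 0x5C idx=11: raw=0x5F007 flags P=1 W=1 U=1 S=0
  [2] read 0x5F idx=24: raw=0x62007 flags P=1 W=1 U=1 S=0
  ⇒ phys 0x62D8A  [3 reads]
#5 VA=0x501C00A3C (w,user):
  [0] read 0x3D idx=20: raw=0x63007 flags P=1 W=1 U=1 S=0
  [1] read 0x63 idx=14: raw=0x66007 flags P=1 W=1 U=1 S=0
  [2] read 0x66 idx=0: raw=0x68007 flags P=1 W=1 U=1 S=0
  ⇒ phys 0x68A3C  [3 reads]

TLB: [["0x780A1B", "0x54"], ["0x480810", "0x5B"], ["0x241618", "0x62"], ["0x501C00", "0x68"]]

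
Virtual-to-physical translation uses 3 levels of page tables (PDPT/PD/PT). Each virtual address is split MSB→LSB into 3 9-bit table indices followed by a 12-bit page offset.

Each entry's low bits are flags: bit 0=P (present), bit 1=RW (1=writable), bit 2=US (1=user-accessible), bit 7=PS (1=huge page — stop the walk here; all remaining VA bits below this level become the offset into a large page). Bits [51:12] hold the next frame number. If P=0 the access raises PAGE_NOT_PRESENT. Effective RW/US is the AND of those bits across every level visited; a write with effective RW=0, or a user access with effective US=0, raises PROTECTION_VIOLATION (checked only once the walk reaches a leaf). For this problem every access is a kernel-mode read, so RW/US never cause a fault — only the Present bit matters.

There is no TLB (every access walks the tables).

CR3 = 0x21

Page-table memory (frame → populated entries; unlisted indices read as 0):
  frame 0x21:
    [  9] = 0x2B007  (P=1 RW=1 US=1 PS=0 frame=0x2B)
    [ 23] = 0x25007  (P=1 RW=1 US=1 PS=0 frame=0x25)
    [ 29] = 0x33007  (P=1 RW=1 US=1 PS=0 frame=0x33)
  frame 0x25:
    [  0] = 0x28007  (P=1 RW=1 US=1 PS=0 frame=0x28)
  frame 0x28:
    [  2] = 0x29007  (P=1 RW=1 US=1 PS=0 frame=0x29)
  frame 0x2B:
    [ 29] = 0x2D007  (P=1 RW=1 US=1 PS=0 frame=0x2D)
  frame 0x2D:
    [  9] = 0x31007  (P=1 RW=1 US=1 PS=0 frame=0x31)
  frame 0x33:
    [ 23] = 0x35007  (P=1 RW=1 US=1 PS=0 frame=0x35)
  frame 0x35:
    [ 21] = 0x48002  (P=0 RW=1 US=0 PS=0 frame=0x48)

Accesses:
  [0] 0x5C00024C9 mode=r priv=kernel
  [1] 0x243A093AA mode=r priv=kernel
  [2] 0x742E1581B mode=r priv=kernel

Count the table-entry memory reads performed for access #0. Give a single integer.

Walk each access:
#0 VA=0x5C00024C9 (r,kernel):
  [0] read 0x21 idx=23: raw=0x25007 flags P=1 W=1 U=1 S=0
  [1] read 0x25 idx=0: raw=0x28007 flags P=1 W=1 U=1 S=0
  [2] read 0x28 idx=2: raw=0x29007 flags P=1 W=1 U=1 S=0
  ✓ 0x294C9  — 3 lookups
#1 VA=0x243A093AA (r,kernel):
  [0] read 0x21 idx=9: raw=0x2B007 flags P=1 W=1 U=1 S=0
  [1] read 0x2B idx=29: raw=0x2D007 flags P=1 W=1 U=1 S=0
  [2] read 0x2D idx=9: raw=0x31007 flags P=1 W=1 U=1 S=0
  ✓ 0x313AA  — 3 lookups
#2 VA=0x742E1581B (r,kernel):
  [0] read 0x21 idx=29: raw=0x33007 flags P=1 W=1 U=1 S=0
  [1] read 0x33 idx=23: raw=0x35007 flags P=1 W=1 U=1 S=0
  [2] read 0x35 idx=21: raw=0x48002 flags P=0 W=1 U=0 S=0
  ⇒ fault: PAGE_NOT_PRESENT  — 3 lookups

Entries read for #0: 3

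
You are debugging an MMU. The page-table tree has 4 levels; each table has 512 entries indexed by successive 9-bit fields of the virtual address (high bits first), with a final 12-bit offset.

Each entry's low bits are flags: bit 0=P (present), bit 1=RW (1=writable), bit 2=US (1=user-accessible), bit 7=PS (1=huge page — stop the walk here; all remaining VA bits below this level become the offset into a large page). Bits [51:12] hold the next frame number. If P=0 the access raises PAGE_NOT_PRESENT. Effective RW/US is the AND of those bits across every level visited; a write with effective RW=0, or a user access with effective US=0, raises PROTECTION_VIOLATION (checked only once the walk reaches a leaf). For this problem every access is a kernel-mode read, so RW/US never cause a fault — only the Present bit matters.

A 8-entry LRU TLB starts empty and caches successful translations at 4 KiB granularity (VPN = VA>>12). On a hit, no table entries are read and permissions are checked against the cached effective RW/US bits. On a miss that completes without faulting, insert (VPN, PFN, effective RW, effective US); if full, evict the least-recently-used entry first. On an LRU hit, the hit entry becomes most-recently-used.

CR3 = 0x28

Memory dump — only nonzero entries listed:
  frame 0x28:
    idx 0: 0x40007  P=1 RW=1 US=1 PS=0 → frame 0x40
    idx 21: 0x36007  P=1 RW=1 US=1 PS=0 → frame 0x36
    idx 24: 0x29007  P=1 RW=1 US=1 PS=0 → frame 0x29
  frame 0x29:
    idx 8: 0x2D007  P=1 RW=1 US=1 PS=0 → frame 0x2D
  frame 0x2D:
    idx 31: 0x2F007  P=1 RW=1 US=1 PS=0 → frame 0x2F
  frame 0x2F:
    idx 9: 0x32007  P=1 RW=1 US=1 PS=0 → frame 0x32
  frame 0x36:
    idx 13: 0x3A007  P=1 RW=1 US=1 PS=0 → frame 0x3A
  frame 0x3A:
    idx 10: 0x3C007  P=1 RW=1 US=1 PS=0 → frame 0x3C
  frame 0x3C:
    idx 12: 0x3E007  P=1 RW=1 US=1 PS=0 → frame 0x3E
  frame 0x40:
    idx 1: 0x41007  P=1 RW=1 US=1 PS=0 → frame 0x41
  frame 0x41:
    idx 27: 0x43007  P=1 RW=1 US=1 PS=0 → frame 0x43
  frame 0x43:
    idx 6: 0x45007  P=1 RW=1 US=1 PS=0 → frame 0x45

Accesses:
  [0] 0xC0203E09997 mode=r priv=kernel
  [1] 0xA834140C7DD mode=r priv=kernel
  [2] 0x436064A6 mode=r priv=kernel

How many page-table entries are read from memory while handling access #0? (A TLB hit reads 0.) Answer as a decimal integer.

Per-access translation:
#0 VA=0xC0203E09997 (r,kernel):
  [0] read 0x28 idx=24: raw=0x29007 flags P=1 W=1 U=1 S=0
  [1] read 0x29 idx=8: raw=0x2D007 flags P=1 W=1 U=1 S=0
  [2] read 0x2D idx=31: raw=0x2F007 flags P=1 W=1 U=1 S=0
  [3] read 0x2F idx=9: raw=0x32007 flags P=1 W=1 U=1 S=0
  → PA=0x32997  (4 entries read)
#1 VA=0xA834140C7DD (r,kernel):
  [0] read 0x28 idx=21: raw=0x36007 flags P=1 W=1 U=1 S=0
  [1] read 0x36 idx=13: raw=0x3A007 flags P=1 W=1 U=1 S=0
  [2] read 0x3A idx=10: raw=0x3C007 flags P=1 W=1 U=1 S=0
  [3] read 0x3C idx=12: raw=0x3E007 flags P=1 W=1 U=1 S=0
  → PA=0x3E7DD  (4 entries read)
#2 VA=0x436064A6 (r,kernel):
  [0] read 0x28 idx=0: raw=0x40007 flags P=1 W=1 U=1 S=0
  [1] read 0x40 idx=1: raw=0x41007 flags P=1 W=1 U=1 S=0
  [2] read 0x41 idx=27: raw=0x43007 flags P=1 W=1 U=1 S=0
  [3] read 0x43 idx=6: raw=0x45007 flags P=1 W=1 U=1 S=0
  → PA=0x454A6  (4 entries read)

Entries read for #0: 4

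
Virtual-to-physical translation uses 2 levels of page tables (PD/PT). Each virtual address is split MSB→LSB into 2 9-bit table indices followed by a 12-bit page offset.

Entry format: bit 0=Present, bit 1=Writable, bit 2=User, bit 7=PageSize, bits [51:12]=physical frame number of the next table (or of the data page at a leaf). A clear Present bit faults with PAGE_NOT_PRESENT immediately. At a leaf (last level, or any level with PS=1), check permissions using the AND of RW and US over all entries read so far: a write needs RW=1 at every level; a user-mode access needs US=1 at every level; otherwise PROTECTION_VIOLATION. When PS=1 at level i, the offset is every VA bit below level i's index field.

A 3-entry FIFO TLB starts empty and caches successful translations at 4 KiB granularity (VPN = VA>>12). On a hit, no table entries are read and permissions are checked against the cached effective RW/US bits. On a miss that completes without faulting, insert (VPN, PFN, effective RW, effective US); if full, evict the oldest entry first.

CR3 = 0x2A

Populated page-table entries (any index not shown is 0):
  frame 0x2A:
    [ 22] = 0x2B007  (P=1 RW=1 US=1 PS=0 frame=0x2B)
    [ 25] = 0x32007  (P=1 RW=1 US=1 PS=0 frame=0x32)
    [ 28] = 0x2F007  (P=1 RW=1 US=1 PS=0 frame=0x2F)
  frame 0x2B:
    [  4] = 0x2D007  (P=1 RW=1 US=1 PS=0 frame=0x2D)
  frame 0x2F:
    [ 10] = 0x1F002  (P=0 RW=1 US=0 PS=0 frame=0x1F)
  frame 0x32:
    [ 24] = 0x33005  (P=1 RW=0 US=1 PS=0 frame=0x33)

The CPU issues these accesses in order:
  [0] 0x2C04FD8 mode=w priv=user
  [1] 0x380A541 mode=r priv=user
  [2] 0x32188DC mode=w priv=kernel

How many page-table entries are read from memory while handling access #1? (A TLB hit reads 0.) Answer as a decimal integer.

Per-access translation:
#0 VA=0x2C04FD8 (w,user):
  lvl0: tbl 0x2A, slot 22 ⇒ 0x2B007 (P1/RW1/US1/PS0)
  lvl1: tbl 0x2B, slot 4 ⇒ 0x2D007 (P1/RW1/US1/PS0)
  → PA=0x2DFD8  (2 entries read)
#1 VA=0x380A541 (r,user):
  lvl0: tbl 0x2A, slot 28 ⇒ 0x2F007 (P1/RW1/US1/PS0)
  lvl1: tbl 0x2F, slot 10 ⇒ 0x1F002 (P0/RW1/US0/PS0)
  ⇒ fault: PAGE_NOT_PRESENT  — 2 lookups
#2 VA=0x32188DC (w,kernel):
  lvl0: tbl 0x2A, slot 25 ⇒ 0x32007 (P1/RW1/US1/PS0)
  lvl1: tbl 0x32, slot 24 ⇒ 0x33005 (P1/RW0/US1/PS0)
  ⇒ fault: PROTECTION_VIOLATION  — 2 lookups

Entries read for #1: 2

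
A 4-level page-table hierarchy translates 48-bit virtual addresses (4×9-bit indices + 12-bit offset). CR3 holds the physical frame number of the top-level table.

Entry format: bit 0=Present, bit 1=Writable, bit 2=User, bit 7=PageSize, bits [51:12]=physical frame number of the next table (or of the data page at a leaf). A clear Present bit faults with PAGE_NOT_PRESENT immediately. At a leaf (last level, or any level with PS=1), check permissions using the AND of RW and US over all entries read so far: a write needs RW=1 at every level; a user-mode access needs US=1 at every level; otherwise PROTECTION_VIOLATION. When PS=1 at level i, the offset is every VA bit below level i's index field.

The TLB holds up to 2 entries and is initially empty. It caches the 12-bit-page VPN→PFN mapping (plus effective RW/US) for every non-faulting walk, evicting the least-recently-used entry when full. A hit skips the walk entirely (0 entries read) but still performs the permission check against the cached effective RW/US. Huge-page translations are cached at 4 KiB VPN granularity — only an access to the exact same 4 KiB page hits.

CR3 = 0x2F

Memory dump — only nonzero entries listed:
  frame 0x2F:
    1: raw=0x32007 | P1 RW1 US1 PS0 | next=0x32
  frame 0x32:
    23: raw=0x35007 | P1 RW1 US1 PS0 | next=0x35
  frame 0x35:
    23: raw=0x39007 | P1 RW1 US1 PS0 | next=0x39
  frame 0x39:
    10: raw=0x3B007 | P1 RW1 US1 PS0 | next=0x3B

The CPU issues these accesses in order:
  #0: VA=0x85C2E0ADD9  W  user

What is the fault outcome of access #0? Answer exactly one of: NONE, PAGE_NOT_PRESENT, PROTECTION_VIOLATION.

Walk each access:
#0 VA=0x85C2E0ADD9 (w,user):
  L0 @0x2F[1] → 0x32007  P=1,RW=1,US=1,PS=0
  L1 @0x32[23] → 0x35007  P=1,RW=1,US=1,PS=0
  L2 @0x35[23] → 0x39007  P=1,RW=1,US=1,PS=0
  L3 @0x39[10] → 0x3B007  P=1,RW=1,US=1,PS=0
  → PA=0x3BDD9  (4 entries read)

Access #0 fault: NONE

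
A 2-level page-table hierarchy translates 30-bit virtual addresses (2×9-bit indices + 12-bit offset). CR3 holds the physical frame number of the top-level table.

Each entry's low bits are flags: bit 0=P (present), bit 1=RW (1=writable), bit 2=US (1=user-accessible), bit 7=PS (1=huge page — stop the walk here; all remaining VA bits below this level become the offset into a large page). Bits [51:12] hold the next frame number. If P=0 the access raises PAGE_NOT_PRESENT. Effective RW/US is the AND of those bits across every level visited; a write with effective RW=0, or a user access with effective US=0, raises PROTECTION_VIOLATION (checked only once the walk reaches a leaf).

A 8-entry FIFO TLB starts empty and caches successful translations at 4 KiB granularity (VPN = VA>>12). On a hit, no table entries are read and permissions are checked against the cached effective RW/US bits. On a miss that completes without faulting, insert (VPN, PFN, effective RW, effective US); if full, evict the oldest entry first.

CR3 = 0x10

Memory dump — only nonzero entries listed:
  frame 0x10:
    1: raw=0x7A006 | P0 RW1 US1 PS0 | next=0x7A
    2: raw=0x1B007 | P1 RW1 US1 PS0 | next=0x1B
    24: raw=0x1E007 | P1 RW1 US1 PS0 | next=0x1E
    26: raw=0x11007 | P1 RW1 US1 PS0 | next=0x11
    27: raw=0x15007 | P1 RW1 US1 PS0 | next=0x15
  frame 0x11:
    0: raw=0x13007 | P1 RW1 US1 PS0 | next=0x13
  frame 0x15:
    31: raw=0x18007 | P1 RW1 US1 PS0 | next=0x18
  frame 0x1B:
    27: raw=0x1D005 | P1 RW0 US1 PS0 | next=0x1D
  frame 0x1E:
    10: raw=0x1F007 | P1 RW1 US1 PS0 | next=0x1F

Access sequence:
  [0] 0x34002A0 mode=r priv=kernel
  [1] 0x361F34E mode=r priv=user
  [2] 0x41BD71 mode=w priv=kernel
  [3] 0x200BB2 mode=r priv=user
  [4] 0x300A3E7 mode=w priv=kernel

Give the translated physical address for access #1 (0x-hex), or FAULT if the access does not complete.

Per-access translation:
#0 VA=0x34002A0 (r,kernel):
  L0 @0x10[26] → 0x11007  P=1,RW=1,US=1,PS=0
  L1 @0x11[0] → 0x13007  P=1,RW=1,US=1,PS=0
  → PA=0x132A0  (2 entries read)
#1 VA=0x361F34E (r,user):
  L0 @0x10[27] → 0x15007  P=1,RW=1,US=1,PS=0
  L1 @0x15[31] → 0x18007  P=1,RW=1,US=1,PS=0
  → PA=0x1834E  (2 entries read)
#2 VA=0x41BD71 (w,kernel):
  L0 @0x10[2] → 0x1B007  P=1,RW=1,US=1,PS=0
  L1 @0x1B[27] → 0x1D005  P=1,RW=0,US=1,PS=0
  ✗ PROTECTION_VIOLATION  [2 reads]
#3 VA=0x200BB2 (r,user):
  L0 @0x10[1] → 0x7A006  P=0,RW=1,US=1,PS=0
  ✗ PAGE_NOT_PRESENT  [1 reads]
#4 VA=0x300A3E7 (w,kernel):
  L0 @0x10[24] → 0x1E007  P=1,RW=1,US=1,PS=0
  L1 @0x1E[10] → 0x1F007  P=1,RW=1,US=1,PS=0
  → PA=0x1F3E7  (2 entries read)

Access #1 PA: 0x1834E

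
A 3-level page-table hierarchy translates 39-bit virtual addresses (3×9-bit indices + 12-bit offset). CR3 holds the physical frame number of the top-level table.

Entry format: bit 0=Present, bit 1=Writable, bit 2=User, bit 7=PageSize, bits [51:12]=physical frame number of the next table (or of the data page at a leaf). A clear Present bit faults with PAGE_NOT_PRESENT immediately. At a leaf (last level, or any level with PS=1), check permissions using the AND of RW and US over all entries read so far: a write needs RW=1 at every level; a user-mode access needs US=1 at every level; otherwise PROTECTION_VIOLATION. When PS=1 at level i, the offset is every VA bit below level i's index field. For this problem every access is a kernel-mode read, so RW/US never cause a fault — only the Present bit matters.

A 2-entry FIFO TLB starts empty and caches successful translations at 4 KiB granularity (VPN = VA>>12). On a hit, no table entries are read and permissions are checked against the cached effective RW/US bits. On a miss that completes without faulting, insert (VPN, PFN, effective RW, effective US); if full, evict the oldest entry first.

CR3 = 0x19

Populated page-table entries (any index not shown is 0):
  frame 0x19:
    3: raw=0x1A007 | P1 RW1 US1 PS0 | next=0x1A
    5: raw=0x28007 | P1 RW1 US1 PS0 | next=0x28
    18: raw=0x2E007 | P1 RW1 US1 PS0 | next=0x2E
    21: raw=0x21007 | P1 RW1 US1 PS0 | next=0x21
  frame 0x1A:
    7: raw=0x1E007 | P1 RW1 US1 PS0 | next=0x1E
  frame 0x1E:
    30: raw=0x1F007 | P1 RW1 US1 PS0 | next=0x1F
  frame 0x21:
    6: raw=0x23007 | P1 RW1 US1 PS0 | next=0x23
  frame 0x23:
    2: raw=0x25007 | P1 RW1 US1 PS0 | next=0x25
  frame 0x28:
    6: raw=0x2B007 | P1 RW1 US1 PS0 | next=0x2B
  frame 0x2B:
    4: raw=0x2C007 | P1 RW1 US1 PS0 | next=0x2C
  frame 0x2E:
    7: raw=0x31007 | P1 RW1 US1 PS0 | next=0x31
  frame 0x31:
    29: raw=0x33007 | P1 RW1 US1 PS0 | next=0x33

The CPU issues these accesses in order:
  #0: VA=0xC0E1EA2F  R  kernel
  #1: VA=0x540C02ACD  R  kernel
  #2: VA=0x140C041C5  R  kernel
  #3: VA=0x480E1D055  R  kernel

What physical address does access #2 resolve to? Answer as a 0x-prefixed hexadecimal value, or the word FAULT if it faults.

Trace:
#0 VA=0xC0E1EA2F (r,kernel):
  L0 @0x19[3] → 0x1A007  P=1,RW=1,US=1,PS=0
  L1 @0x1A[7] → 0x1E007  P=1,RW=1,US=1,PS=0
  L2 @0x1E[30] → 0x1F007  P=1,RW=1,US=1,PS=0
  → PA=0x1FA2F  (3 entries read)
#1 VA=0x540C02ACD (r,kernel):
  L0 @0x19[21] → 0x21007  P=1,RW=1,US=1,PS=0
  L1 @0x21[6] → 0x23007  P=1,RW=1,US=1,PS=0
  L2 @0x23[2] → 0x25007  P=1,RW=1,US=1,PS=0
  → PA=0x25ACD  (3 entries read)
#2 VA=0x140C041C5 (r,kernel):
  L0 @0x19[5] → 0x28007  P=1,RW=1,US=1,PS=0
  L1 @0x28[6] → 0x2B007  P=1,RW=1,US=1,PS=0
  L2 @0x2B[4] → 0x2C007  P=1,RW=1,US=1,PS=0
  → PA=0x2C1C5  (3 entries read)
#3 VA=0x480E1D055 (r,kernel):
  L0 @0x19[18] → 0x2E007  P=1,RW=1,US=1,PS=0
  L1 @0x2E[7] → 0x31007  P=1,RW=1,US=1,PS=0
  L2 @0x31[29] → 0x33007  P=1,RW=1,US=1,PS=0
  → PA=0x33055  (3 entries read)

Access #2 PA: 0x2C1C5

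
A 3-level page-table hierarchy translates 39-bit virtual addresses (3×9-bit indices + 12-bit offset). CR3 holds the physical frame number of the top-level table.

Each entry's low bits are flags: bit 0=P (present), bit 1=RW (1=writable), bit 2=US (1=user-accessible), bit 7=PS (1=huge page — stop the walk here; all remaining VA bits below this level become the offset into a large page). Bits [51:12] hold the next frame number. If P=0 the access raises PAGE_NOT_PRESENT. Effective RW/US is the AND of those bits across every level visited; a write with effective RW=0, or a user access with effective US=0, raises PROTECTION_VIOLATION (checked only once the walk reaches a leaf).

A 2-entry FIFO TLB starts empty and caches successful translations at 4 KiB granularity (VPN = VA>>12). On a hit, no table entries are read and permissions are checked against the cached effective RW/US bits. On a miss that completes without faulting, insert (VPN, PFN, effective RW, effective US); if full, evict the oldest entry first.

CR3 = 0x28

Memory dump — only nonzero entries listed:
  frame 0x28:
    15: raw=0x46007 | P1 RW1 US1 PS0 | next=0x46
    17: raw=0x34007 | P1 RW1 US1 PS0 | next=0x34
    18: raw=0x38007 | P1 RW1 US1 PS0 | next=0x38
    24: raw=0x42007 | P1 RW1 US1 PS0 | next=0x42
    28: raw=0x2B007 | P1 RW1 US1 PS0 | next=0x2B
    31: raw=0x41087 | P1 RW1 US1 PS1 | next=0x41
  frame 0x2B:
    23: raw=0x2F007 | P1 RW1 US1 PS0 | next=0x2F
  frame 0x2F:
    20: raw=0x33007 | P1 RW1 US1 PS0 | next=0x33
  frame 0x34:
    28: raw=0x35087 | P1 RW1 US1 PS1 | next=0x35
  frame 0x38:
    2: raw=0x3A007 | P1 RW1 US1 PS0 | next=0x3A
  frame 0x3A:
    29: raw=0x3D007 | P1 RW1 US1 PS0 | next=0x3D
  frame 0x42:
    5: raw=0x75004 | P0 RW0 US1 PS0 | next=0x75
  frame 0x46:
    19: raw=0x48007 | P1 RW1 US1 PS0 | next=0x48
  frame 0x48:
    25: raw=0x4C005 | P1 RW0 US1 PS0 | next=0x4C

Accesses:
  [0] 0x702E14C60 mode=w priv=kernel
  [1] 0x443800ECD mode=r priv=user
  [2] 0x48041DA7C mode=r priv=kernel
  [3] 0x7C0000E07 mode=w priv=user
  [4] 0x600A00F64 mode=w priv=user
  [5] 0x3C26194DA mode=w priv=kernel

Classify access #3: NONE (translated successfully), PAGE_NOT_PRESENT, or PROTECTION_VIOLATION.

Walk each access:
#0 VA=0x702E14C60 (w,kernel):
  L0: frame=0x28 idx=28 entry=0x2B007 [P=1 RW=1 US=1 PS=0]
  L1: frame=0x2B idx=23 entry=0x2F007 [P=1 RW=1 US=1 PS=0]
  L2: frame=0x2F idx=20 entry=0x33007 [P=1 RW=1 US=1 PS=0]
  ⇒ phys 0x33C60  [3 reads]
#1 VA=0x443800ECD (r,user):
  L0: frame=0x28 idx=17 entry=0x34007 [P=1 RW=1 US=1 PS=0]
  L1: frame=0x34 idx=28 entry=0x35087 [P=1 RW=1 US=1 PS=1]
  ⇒ phys 0x35ECD (huge @L1)  [2 reads]
#2 VA=0x48041DA7C (r,kernel):
  L0: frame=0x28 idx=18 entry=0x38007 [P=1 RW=1 US=1 PS=0]
  L1: frame=0x38 idx=2 entry=0x3A007 [P=1 RW=1 US=1 PS=0]
  L2: frame=0x3A idx=29 entry=0x3D007 [P=1 RW=1 US=1 PS=0]
  ⇒ phys 0x3DA7C  [3 reads]
#3 VA=0x7C0000E07 (w,user):
  L0: frame=0x28 idx=31 entry=0x41087 [P=1 RW=1 US=1 PS=1]
  ⇒ phys 0x41E07 (huge @L0)  [1 reads]
#4 VA=0x600A00F64 (w,user):
  L0: frame=0x28 idx=24 entry=0x42007 [P=1 RW=1 US=1 PS=0]
  L1: frame=0x42 idx=5 entry=0x75004 [P=0 RW=0 US=1 PS=0]
  → PAGE_NOT_PRESENT  (2 entries read)
#5 VA=0x3C26194DA (w,kernel):
  L0: frame=0x28 idx=15 entry=0x46007 [P=1 RW=1 US=1 PS=0]
  L1: frame=0x46 idx=19 entry=0x48007 [P=1 RW=1 US=1 PS=0]
  L2: frame=0x48 idx=25 entry=0x4C005 [P=1 RW=0 US=1 PS=0]
  → PROTECTION_VIOLATION  (3 entries read)

Access #3 fault: NONE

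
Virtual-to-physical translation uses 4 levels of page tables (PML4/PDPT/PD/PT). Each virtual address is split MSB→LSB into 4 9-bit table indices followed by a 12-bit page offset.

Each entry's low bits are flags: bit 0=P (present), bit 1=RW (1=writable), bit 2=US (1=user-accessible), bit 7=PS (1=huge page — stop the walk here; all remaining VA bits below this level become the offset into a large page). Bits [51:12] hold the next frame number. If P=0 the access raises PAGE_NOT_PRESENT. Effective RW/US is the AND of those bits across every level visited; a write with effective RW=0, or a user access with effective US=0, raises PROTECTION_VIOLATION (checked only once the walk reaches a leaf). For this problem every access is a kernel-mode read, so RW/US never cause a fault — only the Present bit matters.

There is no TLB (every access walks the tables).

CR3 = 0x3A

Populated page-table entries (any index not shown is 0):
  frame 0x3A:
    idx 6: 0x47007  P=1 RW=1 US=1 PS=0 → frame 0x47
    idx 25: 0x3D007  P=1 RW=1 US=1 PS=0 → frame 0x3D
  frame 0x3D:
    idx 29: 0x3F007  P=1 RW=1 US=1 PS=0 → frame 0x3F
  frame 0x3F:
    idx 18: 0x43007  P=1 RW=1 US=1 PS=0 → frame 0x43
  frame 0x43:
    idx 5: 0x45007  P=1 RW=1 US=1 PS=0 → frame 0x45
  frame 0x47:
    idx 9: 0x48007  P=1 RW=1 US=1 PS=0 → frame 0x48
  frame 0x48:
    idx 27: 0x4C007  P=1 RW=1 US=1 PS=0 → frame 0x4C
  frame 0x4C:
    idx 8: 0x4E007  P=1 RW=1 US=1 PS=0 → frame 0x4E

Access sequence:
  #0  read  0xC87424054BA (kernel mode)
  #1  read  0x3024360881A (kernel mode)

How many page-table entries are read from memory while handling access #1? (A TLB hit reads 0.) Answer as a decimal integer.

Per-access translation:
#0 VA=0xC87424054BA (r,kernel):
  L0: frame=0x3A idx=25 entry=0x3D007 [P=1 RW=1 US=1 PS=0]
  L1: frame=0x3D idx=29 entry=0x3F007 [P=1 RW=1 US=1 PS=0]
  L2: frame=0x3F idx=18 entry=0x43007 [P=1 RW=1 US=1 PS=0]
  L3: frame=0x43 idx=5 entry=0x45007 [P=1 RW=1 US=1 PS=0]
  ⇒ phys 0x454BA  [4 reads]
#1 VA=0x3024360881A (r,kernel):
  L0: frame=0x3A idx=6 entry=0x47007 [P=1 RW=1 US=1 PS=0]
  L1: frame=0x47 idx=9 entry=0x48007 [P=1 RW=1 US=1 PS=0]
  L2: frame=0x48 idx=27 entry=0x4C007 [P=1 RW=1 US=1 PS=0]
  L3: frame=0x4C idx=8 entry=0x4E007 [P=1 RW=1 US=1 PS=0]
  ⇒ phys 0x4E81A  [4 reads]

Entries read for #1: 4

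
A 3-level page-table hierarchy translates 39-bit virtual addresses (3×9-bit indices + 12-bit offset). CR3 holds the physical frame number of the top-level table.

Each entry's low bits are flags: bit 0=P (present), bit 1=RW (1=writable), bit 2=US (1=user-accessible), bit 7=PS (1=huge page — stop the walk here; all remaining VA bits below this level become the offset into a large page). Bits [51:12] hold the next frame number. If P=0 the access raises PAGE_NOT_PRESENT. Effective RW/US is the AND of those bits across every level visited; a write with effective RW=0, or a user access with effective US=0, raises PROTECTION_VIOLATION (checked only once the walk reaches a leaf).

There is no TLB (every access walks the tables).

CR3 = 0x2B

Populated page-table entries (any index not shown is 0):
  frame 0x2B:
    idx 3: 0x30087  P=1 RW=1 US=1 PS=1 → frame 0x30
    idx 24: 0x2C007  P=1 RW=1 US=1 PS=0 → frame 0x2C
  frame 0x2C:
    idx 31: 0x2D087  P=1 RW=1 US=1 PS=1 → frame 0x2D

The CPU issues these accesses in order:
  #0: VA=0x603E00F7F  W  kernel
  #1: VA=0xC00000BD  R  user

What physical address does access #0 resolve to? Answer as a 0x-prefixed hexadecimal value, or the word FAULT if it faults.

Walk each access:
#0 VA=0x603E00F7F (w,kernel):
  [0] read 0x2B idx=24: raw=0x2C007 flags P=1 W=1 U=1 S=0
  [1] read 0x2C idx=31: raw=0x2D087 flags P=1 W=1 U=1 S=1
  → PA=0x2DF7F (huge @L1)  (2 entries read)
#1 VA=0xC00000BD (r,user):
  [0] read 0x2B idx=3: raw=0x30087 flags P=1 W=1 U=1 S=1
  → PA=0x300BD (huge @L0)  (1 entries read)

Access #0 PA: 0x2DF7F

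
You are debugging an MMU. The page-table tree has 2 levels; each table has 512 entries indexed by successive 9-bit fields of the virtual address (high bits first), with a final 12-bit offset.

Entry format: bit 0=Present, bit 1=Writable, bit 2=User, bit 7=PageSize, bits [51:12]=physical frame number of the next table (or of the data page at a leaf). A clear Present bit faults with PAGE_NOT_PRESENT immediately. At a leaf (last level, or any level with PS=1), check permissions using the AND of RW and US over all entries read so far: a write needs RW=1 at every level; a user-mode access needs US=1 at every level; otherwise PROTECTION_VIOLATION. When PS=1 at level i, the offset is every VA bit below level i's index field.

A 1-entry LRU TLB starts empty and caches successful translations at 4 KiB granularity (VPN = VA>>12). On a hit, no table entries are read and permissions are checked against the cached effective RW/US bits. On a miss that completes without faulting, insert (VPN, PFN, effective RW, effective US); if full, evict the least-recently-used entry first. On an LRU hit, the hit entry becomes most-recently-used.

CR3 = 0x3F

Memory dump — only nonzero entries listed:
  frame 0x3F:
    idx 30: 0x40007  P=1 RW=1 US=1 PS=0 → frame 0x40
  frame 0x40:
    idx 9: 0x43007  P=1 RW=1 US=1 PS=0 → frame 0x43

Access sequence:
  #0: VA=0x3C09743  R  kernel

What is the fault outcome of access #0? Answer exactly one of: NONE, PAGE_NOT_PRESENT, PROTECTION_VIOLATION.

Per-access translation:
#0 VA=0x3C09743 (r,kernel):
  [0] read 0x3F idx=30: raw=0x40007 flags P=1 W=1 U=1 S=0
  [1] read 0x40 idx=9: raw=0x43007 flags P=1 W=1 U=1 S=0
  → PA=0x43743  (2 entries read)

Access #0 fault: NONE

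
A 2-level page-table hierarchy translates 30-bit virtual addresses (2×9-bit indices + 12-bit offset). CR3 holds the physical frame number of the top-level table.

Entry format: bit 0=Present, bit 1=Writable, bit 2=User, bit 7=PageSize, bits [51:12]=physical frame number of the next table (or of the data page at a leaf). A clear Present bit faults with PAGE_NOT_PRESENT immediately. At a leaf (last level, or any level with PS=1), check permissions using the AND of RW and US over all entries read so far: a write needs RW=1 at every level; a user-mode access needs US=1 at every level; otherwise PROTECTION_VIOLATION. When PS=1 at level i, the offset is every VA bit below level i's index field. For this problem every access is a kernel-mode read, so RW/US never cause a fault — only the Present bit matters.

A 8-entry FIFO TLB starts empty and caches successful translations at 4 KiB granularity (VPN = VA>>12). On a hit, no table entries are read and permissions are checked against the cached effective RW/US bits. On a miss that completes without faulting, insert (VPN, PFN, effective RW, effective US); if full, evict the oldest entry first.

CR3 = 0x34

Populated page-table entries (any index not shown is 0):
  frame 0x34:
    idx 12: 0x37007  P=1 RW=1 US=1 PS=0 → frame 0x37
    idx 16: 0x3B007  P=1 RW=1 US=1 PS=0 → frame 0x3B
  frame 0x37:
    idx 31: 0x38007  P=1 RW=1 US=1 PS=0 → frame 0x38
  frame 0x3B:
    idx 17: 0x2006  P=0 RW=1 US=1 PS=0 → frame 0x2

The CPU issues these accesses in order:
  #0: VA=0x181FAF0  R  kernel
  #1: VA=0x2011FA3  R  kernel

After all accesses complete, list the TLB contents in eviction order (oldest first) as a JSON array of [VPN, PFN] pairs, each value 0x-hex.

Trace:
#0 VA=0x181FAF0 (r,kernel):
  L0: frame=0x34 idx=12 entry=0x37007 [P=1 RW=1 US=1 PS=0]
  L1: frame=0x37 idx=31 entry=0x38007 [P=1 RW=1 US=1 PS=0]
  ✓ 0x38AF0  — 2 lookups
#1 VA=0x2011FA3 (r,kernel):
  L0: frame=0x34 idx=16 entry=0x3B007 [P=1 RW=1 US=1 PS=0]
  L1: frame=0x3B idx=17 entry=0x2006 [P=0 RW=1 US=1 PS=0]
  ⇒ fault: PAGE_NOT_PRESENT  — 2 lookups

TLB: [["0x181F", "0x38"]]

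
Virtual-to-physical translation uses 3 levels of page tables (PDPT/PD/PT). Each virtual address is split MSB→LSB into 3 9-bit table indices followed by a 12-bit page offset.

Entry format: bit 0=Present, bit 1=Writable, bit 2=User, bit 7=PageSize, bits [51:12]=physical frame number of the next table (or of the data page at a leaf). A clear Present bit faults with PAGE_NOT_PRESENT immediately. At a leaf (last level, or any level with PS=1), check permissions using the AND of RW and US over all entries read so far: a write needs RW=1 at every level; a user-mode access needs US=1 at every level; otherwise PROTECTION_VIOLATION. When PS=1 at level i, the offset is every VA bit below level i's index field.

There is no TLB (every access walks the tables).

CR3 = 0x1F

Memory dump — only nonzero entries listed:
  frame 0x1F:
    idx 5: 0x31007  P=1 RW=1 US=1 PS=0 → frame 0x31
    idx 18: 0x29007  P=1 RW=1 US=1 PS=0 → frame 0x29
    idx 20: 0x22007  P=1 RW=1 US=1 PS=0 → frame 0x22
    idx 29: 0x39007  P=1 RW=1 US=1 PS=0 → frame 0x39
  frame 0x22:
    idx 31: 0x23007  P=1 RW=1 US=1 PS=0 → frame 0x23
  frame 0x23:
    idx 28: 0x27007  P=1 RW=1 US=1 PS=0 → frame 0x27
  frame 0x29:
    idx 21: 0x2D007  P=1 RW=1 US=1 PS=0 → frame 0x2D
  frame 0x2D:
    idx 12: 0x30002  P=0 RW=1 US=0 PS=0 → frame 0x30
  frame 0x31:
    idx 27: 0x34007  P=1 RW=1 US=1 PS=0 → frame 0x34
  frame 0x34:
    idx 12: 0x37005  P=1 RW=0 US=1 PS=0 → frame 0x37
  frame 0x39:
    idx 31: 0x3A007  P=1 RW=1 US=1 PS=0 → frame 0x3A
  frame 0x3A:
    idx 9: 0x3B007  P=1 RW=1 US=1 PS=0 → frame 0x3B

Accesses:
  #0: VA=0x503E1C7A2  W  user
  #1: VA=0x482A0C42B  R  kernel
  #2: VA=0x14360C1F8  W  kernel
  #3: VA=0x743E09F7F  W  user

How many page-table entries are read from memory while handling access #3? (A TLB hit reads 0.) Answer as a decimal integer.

Per-access translation:
#0 VA=0x503E1C7A2 (w,user):
  [0] read 0x1F idx=20: raw=0x22007 flags P=1 W=1 U=1 S=0
  [1] read 0x22 idx=31: raw=0x23007 flags P=1 W=1 U=1 S=0
  [2] read 0x23 idx=28: raw=0x27007 flags P=1 W=1 U=1 S=0
  → PA=0x277A2  (3 entries read)
#1 VA=0x482A0C42B (r,kernel):
  [0] read 0x1F idx=18: raw=0x29007 flags P=1 W=1 U=1 S=0
  [1] read 0x29 idx=21: raw=0x2D007 flags P=1 W=1 U=1 S=0
  [2] read 0x2D idx=12: raw=0x30002 flags P=0 W=1 U=0 S=0
  ✗ PAGE_NOT_PRESENT  [3 reads]
#2 VA=0x14360C1F8 (w,kernel):
  [0] read 0x1F idx=5: raw=0x31007 flags P=1 W=1 U=1 S=0
  [1] read 0x31 idx=27: raw=0x34007 flags P=1 W=1 U=1 S=0
  [2] read 0x34 idx=12: raw=0x37005 flags P=1 W=0 U=1 S=0
  ✗ PROTECTION_VIOLATION  [3 reads]
#3 VA=0x743E09F7F (w,user):
  [0] read 0x1F idx=29: raw=0x39007 flags P=1 W=1 U=1 S=0
  [1] read 0x39 idx=31: raw=0x3A007 flags P=1 W=1 U=1 S=0
  [2] read 0x3A idx=9: raw=0x3B007 flags P=1 W=1 U=1 S=0
  → PA=0x3BF7F  (3 entries read)

Entries read for #3: 3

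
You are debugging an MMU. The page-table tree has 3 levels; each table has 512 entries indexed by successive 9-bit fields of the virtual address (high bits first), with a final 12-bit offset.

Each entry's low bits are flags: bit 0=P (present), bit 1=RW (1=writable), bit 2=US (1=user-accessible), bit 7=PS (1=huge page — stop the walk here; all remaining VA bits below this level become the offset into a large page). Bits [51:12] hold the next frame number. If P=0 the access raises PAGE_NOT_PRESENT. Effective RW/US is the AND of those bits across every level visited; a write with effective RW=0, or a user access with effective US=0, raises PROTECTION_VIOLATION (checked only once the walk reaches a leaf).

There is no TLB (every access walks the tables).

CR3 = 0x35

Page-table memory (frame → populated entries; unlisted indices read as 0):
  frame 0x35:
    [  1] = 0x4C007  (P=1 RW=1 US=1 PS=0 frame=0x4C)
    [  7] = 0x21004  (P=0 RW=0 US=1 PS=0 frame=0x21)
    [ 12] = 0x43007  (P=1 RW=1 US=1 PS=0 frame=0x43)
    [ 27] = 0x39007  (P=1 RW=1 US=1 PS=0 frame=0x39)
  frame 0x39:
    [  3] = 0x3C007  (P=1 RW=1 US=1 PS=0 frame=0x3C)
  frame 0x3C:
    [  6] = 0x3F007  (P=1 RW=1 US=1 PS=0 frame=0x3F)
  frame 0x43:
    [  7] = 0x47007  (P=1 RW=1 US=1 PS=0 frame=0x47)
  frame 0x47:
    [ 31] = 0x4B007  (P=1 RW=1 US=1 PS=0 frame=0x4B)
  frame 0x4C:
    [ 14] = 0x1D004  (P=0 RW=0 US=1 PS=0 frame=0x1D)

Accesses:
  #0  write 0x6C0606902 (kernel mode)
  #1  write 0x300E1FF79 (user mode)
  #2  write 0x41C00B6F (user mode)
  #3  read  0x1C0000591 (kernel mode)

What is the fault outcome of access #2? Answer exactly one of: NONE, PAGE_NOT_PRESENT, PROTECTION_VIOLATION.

Trace:
#0 VA=0x6C0606902 (w,kernel):
  L0 @0x35[27] → 0x39007  P=1,RW=1,US=1,PS=0
  L1 @0x39[3] → 0x3C007  P=1,RW=1,US=1,PS=0
  L2 @0x3C[6] → 0x3F007  P=1,RW=1,US=1,PS=0
  ✓ 0x3F902  — 3 lookups
#1 VA=0x300E1FF79 (w,user):
  L0 @0x35[12] → 0x43007  P=1,RW=1,US=1,PS=0
  L1 @0x43[7] → 0x47007  P=1,RW=1,US=1,PS=0
  L2 @0x47[31] → 0x4B007  P=1,RW=1,US=1,PS=0
  ✓ 0x4BF79  — 3 lookups
#2 VA=0x41C00B6F (w,user):
  L0 @0x35[1] → 0x4C007  P=1,RW=1,US=1,PS=0
  L1 @0x4C[14] → 0x1D004  P=0,RW=0,US=1,PS=0
  → PAGE_NOT_PRESENT  (2 entries read)
#3 VA=0x1C0000591 (r,kernel):
  L0 @0x35[7] → 0x21004  P=0,RW=0,US=1,PS=0
  → PAGE_NOT_PRESENT  (1 entries read)

Access #2 fault: PAGE_NOT_PRESENT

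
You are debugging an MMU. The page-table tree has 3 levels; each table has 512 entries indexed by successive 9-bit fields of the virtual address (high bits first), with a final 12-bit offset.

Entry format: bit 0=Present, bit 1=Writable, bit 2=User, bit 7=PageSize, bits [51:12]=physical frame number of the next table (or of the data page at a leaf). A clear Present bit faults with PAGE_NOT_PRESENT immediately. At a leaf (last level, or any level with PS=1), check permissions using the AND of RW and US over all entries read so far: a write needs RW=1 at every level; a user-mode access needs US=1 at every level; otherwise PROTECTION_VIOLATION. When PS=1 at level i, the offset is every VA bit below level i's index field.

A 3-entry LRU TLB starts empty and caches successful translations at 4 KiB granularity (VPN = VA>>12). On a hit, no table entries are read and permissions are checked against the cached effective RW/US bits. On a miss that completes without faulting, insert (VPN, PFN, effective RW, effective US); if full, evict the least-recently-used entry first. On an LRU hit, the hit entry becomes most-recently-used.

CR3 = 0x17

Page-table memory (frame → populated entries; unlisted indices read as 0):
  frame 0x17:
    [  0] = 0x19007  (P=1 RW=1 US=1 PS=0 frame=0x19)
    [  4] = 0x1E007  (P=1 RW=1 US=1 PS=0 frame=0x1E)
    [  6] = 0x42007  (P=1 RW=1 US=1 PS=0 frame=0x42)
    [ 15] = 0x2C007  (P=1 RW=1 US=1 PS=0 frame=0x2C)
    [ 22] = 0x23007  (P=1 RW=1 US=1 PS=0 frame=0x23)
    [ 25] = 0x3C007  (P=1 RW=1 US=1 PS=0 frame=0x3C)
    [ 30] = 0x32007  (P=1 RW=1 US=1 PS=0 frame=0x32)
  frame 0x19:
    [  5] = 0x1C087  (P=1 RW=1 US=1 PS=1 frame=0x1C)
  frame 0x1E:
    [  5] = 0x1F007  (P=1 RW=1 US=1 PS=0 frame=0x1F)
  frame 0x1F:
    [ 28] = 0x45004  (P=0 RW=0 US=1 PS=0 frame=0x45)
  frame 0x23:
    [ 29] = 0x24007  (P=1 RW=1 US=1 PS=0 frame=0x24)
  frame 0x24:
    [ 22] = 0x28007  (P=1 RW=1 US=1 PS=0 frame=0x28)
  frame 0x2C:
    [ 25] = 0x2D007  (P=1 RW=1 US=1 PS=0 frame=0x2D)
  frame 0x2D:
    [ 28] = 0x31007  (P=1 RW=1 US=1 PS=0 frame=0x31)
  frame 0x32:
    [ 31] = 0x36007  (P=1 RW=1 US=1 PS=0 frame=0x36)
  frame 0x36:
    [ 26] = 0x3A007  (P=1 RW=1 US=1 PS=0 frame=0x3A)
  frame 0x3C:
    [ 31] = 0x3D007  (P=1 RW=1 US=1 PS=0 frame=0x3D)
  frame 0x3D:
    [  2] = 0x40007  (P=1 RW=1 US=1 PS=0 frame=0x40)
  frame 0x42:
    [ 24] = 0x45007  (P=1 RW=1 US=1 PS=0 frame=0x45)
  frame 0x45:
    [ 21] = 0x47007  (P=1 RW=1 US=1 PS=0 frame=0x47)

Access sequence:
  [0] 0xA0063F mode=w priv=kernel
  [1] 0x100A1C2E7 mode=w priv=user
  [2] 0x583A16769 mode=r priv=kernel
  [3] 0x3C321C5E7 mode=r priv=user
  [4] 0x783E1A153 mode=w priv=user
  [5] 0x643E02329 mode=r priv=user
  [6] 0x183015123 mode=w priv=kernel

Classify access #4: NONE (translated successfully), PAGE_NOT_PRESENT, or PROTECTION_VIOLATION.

Walk each access:
#0 VA=0xA0063F (w,kernel):
  lvl0: tbl 0x17, slot 0 ⇒ 0x19007 (P1/RW1/US1/PS0)
  lvl1: tbl 0x19, slot 5 ⇒ 0x1C087 (P1/RW1/US1/PS1)
  → PA=0x1C63F (huge @L1)  (2 entries read)
#1 VA=0x100A1C2E7 (w,user):
  lvl0: tbl 0x17, slot 4 ⇒ 0x1E007 (P1/RW1/US1/PS0)
  lvl1: tbl 0x1E, slot 5 ⇒ 0x1F007 (P1/RW1/US1/PS0)
  lvl2: tbl 0x1F, slot 28 ⇒ 0x45004 (P0/RW0/US1/PS0)
  → PAGE_NOT_PRESENT  (3 entries read)
#2 VA=0x583A16769 (r,kernel):
  lvl0: tbl 0x17, slot 22 ⇒ 0x23007 (P1/RW1/US1/PS0)
  lvl1: tbl 0x23, slot 29 ⇒ 0x24007 (P1/RW1/US1/PS0)
  lvl2: tbl 0x24, slot 22 ⇒ 0x28007 (P1/RW1/US1/PS0)
  → PA=0x28769  (3 entries read)
#3 VA=0x3C321C5E7 (r,user):
  lvl0: tbl 0x17, slot 15 ⇒ 0x2C007 (P1/RW1/US1/PS0)
  lvl1: tbl 0x2C, slot 25 ⇒ 0x2D007 (P1/RW1/US1/PS0)
  lvl2: tbl 0x2D, slot 28 ⇒ 0x31007 (P1/RW1/US1/PS0)
  → PA=0x315E7  (3 entries read)
#4 VA=0x783E1A153 (w,user):
  lvl0: tbl 0x17, slot 30 ⇒ 0x32007 (P1/RW1/US1/PS0)
  lvl1: tbl 0x32, slot 31 ⇒ 0x36007 (P1/RW1/US1/PS0)
  lvl2: tbl 0x36, slot 26 ⇒ 0x3A007 (P1/RW1/US1/PS0)
  → PA=0x3A153  (3 entries read)
#5 VA=0x643E02329 (r,user):
  lvl0: tbl 0x17, slot 25 ⇒ 0x3C007 (P1/RW1/US1/PS0)
  lvl1: tbl 0x3C, slot 31 ⇒ 0x3D007 (P1/RW1/US1/PS0)
  lvl2: tbl 0x3D, slot 2 ⇒ 0x40007 (P1/RW1/US1/PS0)
  → PA=0x40329  (3 entries read)
#6 VA=0x183015123 (w,kernel):
  lvl0: tbl 0x17, slot 6 ⇒ 0x42007 (P1/RW1/US1/PS0)
  lvl1: tbl 0x42, slot 24 ⇒ 0x45007 (P1/RW1/US1/PS0)
  lvl2: tbl 0x45, slot 21 ⇒ 0x47007 (P1/RW1/US1/PS0)
  → PA=0x47123  (3 entries read)

Access #4 fault: NONE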